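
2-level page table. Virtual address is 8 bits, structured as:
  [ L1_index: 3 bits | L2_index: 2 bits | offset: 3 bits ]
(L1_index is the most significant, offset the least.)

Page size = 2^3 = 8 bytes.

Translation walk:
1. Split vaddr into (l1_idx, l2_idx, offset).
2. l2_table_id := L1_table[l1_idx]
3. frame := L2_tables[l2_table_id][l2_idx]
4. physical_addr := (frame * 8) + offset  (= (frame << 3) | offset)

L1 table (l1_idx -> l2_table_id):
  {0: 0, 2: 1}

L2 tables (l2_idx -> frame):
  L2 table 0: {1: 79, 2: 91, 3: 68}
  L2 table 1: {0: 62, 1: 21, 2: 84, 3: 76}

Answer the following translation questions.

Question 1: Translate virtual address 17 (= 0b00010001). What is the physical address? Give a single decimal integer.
Answer: 729

Derivation:
vaddr = 17 = 0b00010001
Split: l1_idx=0, l2_idx=2, offset=1
L1[0] = 0
L2[0][2] = 91
paddr = 91 * 8 + 1 = 729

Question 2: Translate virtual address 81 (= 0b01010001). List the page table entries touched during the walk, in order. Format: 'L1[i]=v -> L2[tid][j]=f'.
vaddr = 81 = 0b01010001
Split: l1_idx=2, l2_idx=2, offset=1

Answer: L1[2]=1 -> L2[1][2]=84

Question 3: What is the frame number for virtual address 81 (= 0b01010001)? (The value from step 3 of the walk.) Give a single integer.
Answer: 84

Derivation:
vaddr = 81: l1_idx=2, l2_idx=2
L1[2] = 1; L2[1][2] = 84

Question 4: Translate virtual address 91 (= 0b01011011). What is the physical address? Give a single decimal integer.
Answer: 611

Derivation:
vaddr = 91 = 0b01011011
Split: l1_idx=2, l2_idx=3, offset=3
L1[2] = 1
L2[1][3] = 76
paddr = 76 * 8 + 3 = 611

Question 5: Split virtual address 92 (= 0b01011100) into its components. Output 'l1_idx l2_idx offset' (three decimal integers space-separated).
Answer: 2 3 4

Derivation:
vaddr = 92 = 0b01011100
  top 3 bits -> l1_idx = 2
  next 2 bits -> l2_idx = 3
  bottom 3 bits -> offset = 4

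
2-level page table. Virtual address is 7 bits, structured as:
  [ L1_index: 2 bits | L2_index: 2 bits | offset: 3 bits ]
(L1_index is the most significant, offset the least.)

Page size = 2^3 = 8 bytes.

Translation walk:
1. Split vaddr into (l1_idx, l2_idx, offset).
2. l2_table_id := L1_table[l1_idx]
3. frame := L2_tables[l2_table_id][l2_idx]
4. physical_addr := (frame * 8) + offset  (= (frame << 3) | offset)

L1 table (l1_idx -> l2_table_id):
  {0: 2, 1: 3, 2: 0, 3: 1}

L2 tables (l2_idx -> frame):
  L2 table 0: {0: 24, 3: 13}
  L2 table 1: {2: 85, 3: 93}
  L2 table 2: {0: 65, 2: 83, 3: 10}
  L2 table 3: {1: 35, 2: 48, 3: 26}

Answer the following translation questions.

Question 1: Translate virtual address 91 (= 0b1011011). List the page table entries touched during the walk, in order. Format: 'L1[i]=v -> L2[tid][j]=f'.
Answer: L1[2]=0 -> L2[0][3]=13

Derivation:
vaddr = 91 = 0b1011011
Split: l1_idx=2, l2_idx=3, offset=3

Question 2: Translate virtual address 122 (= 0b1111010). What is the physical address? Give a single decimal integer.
Answer: 746

Derivation:
vaddr = 122 = 0b1111010
Split: l1_idx=3, l2_idx=3, offset=2
L1[3] = 1
L2[1][3] = 93
paddr = 93 * 8 + 2 = 746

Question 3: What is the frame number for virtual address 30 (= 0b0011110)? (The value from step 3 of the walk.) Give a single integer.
vaddr = 30: l1_idx=0, l2_idx=3
L1[0] = 2; L2[2][3] = 10

Answer: 10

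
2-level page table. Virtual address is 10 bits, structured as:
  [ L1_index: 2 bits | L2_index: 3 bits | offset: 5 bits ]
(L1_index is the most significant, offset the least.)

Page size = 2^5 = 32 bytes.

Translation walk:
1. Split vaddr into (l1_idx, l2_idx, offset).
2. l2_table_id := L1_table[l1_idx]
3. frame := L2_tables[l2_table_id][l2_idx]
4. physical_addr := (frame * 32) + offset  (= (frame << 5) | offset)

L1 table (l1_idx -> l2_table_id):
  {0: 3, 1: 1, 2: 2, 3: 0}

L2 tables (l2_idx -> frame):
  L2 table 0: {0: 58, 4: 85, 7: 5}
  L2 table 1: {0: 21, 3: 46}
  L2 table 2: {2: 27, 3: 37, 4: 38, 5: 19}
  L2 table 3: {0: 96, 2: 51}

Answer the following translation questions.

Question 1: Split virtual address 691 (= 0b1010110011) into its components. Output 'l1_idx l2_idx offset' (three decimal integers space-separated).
vaddr = 691 = 0b1010110011
  top 2 bits -> l1_idx = 2
  next 3 bits -> l2_idx = 5
  bottom 5 bits -> offset = 19

Answer: 2 5 19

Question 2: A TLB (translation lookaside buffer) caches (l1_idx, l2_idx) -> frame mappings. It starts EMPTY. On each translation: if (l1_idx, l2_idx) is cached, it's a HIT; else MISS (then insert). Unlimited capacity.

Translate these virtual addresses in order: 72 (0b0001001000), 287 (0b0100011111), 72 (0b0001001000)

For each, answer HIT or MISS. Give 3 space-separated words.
Answer: MISS MISS HIT

Derivation:
vaddr=72: (0,2) not in TLB -> MISS, insert
vaddr=287: (1,0) not in TLB -> MISS, insert
vaddr=72: (0,2) in TLB -> HIT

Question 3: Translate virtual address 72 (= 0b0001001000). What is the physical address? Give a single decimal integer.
vaddr = 72 = 0b0001001000
Split: l1_idx=0, l2_idx=2, offset=8
L1[0] = 3
L2[3][2] = 51
paddr = 51 * 32 + 8 = 1640

Answer: 1640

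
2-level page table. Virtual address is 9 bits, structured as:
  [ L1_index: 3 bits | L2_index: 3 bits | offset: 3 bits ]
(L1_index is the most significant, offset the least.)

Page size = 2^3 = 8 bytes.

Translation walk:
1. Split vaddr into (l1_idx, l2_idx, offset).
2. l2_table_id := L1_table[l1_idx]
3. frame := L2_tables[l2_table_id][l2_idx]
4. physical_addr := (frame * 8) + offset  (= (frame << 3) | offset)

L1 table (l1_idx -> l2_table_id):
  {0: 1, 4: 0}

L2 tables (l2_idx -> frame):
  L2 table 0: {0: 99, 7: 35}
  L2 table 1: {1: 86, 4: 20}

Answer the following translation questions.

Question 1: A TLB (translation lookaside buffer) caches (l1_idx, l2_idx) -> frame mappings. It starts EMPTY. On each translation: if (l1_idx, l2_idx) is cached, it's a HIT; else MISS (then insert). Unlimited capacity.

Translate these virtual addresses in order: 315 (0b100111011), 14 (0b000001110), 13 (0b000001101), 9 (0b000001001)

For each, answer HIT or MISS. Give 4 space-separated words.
vaddr=315: (4,7) not in TLB -> MISS, insert
vaddr=14: (0,1) not in TLB -> MISS, insert
vaddr=13: (0,1) in TLB -> HIT
vaddr=9: (0,1) in TLB -> HIT

Answer: MISS MISS HIT HIT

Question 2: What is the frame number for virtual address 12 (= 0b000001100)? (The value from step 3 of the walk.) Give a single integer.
vaddr = 12: l1_idx=0, l2_idx=1
L1[0] = 1; L2[1][1] = 86

Answer: 86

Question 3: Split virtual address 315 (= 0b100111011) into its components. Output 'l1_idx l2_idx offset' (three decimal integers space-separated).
Answer: 4 7 3

Derivation:
vaddr = 315 = 0b100111011
  top 3 bits -> l1_idx = 4
  next 3 bits -> l2_idx = 7
  bottom 3 bits -> offset = 3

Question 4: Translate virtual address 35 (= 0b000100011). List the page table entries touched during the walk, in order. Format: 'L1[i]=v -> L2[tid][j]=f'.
Answer: L1[0]=1 -> L2[1][4]=20

Derivation:
vaddr = 35 = 0b000100011
Split: l1_idx=0, l2_idx=4, offset=3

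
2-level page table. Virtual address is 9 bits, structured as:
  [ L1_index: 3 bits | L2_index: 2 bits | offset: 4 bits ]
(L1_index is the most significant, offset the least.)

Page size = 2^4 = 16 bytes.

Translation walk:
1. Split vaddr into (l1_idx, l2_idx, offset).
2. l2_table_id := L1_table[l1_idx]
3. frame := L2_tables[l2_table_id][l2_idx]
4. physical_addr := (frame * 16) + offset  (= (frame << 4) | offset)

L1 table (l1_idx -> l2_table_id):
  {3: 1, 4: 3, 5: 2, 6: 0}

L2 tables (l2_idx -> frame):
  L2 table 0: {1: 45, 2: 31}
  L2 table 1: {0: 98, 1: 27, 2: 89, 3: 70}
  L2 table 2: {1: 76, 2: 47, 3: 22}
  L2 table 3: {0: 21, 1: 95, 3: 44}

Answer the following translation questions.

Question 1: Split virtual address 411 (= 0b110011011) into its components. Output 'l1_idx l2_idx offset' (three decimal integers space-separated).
Answer: 6 1 11

Derivation:
vaddr = 411 = 0b110011011
  top 3 bits -> l1_idx = 6
  next 2 bits -> l2_idx = 1
  bottom 4 bits -> offset = 11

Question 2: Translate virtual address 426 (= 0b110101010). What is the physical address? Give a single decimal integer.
Answer: 506

Derivation:
vaddr = 426 = 0b110101010
Split: l1_idx=6, l2_idx=2, offset=10
L1[6] = 0
L2[0][2] = 31
paddr = 31 * 16 + 10 = 506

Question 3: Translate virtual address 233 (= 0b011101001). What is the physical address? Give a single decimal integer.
Answer: 1433

Derivation:
vaddr = 233 = 0b011101001
Split: l1_idx=3, l2_idx=2, offset=9
L1[3] = 1
L2[1][2] = 89
paddr = 89 * 16 + 9 = 1433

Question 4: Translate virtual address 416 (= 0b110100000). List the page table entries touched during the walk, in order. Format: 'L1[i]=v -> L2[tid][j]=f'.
Answer: L1[6]=0 -> L2[0][2]=31

Derivation:
vaddr = 416 = 0b110100000
Split: l1_idx=6, l2_idx=2, offset=0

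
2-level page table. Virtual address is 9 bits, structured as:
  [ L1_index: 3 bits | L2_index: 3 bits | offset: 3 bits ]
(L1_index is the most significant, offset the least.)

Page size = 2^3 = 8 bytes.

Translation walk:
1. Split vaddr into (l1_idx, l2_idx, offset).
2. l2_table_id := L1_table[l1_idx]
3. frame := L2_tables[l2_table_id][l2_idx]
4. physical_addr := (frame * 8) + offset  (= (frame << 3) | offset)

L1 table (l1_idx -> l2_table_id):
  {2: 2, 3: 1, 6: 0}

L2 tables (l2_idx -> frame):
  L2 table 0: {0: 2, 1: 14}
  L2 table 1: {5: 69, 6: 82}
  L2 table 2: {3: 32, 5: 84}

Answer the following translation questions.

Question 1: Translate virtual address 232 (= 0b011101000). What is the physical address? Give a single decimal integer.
vaddr = 232 = 0b011101000
Split: l1_idx=3, l2_idx=5, offset=0
L1[3] = 1
L2[1][5] = 69
paddr = 69 * 8 + 0 = 552

Answer: 552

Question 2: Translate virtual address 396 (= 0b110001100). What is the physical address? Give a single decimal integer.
vaddr = 396 = 0b110001100
Split: l1_idx=6, l2_idx=1, offset=4
L1[6] = 0
L2[0][1] = 14
paddr = 14 * 8 + 4 = 116

Answer: 116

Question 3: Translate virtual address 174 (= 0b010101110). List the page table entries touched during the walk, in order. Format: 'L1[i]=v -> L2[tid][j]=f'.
Answer: L1[2]=2 -> L2[2][5]=84

Derivation:
vaddr = 174 = 0b010101110
Split: l1_idx=2, l2_idx=5, offset=6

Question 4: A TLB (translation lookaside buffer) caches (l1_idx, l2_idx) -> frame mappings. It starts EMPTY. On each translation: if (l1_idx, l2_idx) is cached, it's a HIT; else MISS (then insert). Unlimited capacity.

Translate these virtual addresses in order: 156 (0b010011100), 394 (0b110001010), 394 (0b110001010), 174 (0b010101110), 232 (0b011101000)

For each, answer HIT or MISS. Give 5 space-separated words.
vaddr=156: (2,3) not in TLB -> MISS, insert
vaddr=394: (6,1) not in TLB -> MISS, insert
vaddr=394: (6,1) in TLB -> HIT
vaddr=174: (2,5) not in TLB -> MISS, insert
vaddr=232: (3,5) not in TLB -> MISS, insert

Answer: MISS MISS HIT MISS MISS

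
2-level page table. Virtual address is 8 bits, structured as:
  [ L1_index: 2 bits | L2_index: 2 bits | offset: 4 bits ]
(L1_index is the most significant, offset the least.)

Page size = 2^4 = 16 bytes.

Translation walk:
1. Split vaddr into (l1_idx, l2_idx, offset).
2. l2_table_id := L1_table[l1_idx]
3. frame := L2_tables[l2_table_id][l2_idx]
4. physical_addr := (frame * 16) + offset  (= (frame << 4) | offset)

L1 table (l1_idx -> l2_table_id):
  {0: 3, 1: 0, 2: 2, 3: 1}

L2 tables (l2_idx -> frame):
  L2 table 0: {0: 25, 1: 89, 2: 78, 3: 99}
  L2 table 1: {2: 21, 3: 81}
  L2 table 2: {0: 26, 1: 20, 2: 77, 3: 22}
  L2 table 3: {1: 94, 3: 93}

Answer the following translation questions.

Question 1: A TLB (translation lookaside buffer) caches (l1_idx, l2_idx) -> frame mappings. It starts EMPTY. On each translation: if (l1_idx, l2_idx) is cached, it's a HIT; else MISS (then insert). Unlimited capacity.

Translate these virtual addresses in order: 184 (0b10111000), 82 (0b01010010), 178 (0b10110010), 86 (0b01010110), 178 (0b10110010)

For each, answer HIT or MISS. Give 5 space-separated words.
Answer: MISS MISS HIT HIT HIT

Derivation:
vaddr=184: (2,3) not in TLB -> MISS, insert
vaddr=82: (1,1) not in TLB -> MISS, insert
vaddr=178: (2,3) in TLB -> HIT
vaddr=86: (1,1) in TLB -> HIT
vaddr=178: (2,3) in TLB -> HIT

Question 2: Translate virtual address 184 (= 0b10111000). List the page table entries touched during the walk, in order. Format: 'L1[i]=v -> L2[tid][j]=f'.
Answer: L1[2]=2 -> L2[2][3]=22

Derivation:
vaddr = 184 = 0b10111000
Split: l1_idx=2, l2_idx=3, offset=8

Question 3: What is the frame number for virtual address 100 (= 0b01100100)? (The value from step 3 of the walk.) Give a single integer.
vaddr = 100: l1_idx=1, l2_idx=2
L1[1] = 0; L2[0][2] = 78

Answer: 78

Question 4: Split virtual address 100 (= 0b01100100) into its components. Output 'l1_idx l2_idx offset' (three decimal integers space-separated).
Answer: 1 2 4

Derivation:
vaddr = 100 = 0b01100100
  top 2 bits -> l1_idx = 1
  next 2 bits -> l2_idx = 2
  bottom 4 bits -> offset = 4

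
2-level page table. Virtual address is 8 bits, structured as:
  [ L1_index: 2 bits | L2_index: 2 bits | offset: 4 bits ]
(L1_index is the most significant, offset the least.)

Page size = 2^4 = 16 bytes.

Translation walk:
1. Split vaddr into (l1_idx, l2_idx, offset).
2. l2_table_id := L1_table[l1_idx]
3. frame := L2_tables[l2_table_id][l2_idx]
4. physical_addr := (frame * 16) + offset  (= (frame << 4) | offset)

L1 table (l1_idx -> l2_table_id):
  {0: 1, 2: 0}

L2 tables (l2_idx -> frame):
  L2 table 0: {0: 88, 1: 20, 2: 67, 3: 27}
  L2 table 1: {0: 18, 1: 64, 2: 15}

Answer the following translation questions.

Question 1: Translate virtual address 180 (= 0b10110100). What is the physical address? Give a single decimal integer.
Answer: 436

Derivation:
vaddr = 180 = 0b10110100
Split: l1_idx=2, l2_idx=3, offset=4
L1[2] = 0
L2[0][3] = 27
paddr = 27 * 16 + 4 = 436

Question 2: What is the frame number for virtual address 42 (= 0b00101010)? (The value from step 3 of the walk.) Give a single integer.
vaddr = 42: l1_idx=0, l2_idx=2
L1[0] = 1; L2[1][2] = 15

Answer: 15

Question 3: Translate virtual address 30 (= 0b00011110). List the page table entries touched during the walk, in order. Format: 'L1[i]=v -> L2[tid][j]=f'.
Answer: L1[0]=1 -> L2[1][1]=64

Derivation:
vaddr = 30 = 0b00011110
Split: l1_idx=0, l2_idx=1, offset=14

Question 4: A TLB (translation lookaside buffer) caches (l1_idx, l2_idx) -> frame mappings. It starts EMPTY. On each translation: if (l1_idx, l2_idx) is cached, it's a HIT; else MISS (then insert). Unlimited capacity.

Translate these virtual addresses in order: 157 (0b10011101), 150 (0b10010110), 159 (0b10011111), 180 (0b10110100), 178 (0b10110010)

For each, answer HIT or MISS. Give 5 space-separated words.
vaddr=157: (2,1) not in TLB -> MISS, insert
vaddr=150: (2,1) in TLB -> HIT
vaddr=159: (2,1) in TLB -> HIT
vaddr=180: (2,3) not in TLB -> MISS, insert
vaddr=178: (2,3) in TLB -> HIT

Answer: MISS HIT HIT MISS HIT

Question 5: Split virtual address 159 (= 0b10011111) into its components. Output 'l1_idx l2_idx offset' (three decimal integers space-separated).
Answer: 2 1 15

Derivation:
vaddr = 159 = 0b10011111
  top 2 bits -> l1_idx = 2
  next 2 bits -> l2_idx = 1
  bottom 4 bits -> offset = 15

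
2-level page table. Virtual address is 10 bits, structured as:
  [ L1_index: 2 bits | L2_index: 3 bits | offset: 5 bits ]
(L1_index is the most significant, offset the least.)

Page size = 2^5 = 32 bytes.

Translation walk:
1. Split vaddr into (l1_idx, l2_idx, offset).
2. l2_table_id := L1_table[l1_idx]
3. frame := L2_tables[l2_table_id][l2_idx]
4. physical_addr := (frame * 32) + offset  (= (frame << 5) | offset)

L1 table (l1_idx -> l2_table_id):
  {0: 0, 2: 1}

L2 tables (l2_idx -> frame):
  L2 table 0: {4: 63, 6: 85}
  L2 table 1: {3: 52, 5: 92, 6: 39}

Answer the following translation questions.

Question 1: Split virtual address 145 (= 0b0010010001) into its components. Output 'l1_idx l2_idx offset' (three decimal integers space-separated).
vaddr = 145 = 0b0010010001
  top 2 bits -> l1_idx = 0
  next 3 bits -> l2_idx = 4
  bottom 5 bits -> offset = 17

Answer: 0 4 17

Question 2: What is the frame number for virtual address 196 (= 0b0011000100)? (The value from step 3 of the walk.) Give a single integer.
Answer: 85

Derivation:
vaddr = 196: l1_idx=0, l2_idx=6
L1[0] = 0; L2[0][6] = 85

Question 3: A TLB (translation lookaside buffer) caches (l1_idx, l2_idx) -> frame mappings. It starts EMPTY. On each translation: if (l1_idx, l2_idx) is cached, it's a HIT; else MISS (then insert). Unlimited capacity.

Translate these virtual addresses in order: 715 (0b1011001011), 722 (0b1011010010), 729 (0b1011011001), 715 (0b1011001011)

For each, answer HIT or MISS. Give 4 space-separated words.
vaddr=715: (2,6) not in TLB -> MISS, insert
vaddr=722: (2,6) in TLB -> HIT
vaddr=729: (2,6) in TLB -> HIT
vaddr=715: (2,6) in TLB -> HIT

Answer: MISS HIT HIT HIT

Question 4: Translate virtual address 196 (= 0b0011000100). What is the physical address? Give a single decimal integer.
Answer: 2724

Derivation:
vaddr = 196 = 0b0011000100
Split: l1_idx=0, l2_idx=6, offset=4
L1[0] = 0
L2[0][6] = 85
paddr = 85 * 32 + 4 = 2724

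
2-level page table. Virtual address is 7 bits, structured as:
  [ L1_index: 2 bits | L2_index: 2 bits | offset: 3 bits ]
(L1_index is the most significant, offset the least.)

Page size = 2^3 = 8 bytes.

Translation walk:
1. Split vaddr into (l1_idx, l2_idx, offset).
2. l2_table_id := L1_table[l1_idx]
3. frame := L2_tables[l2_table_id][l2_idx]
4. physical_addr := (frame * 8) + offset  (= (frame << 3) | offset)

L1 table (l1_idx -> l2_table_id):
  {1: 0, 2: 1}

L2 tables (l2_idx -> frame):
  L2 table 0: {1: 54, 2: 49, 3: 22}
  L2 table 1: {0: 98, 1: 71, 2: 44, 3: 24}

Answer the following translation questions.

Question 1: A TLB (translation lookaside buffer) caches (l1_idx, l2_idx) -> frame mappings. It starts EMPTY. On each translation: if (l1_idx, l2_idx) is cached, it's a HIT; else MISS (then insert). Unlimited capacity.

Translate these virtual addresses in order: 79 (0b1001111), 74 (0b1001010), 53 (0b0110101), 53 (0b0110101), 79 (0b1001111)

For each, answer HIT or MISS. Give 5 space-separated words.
Answer: MISS HIT MISS HIT HIT

Derivation:
vaddr=79: (2,1) not in TLB -> MISS, insert
vaddr=74: (2,1) in TLB -> HIT
vaddr=53: (1,2) not in TLB -> MISS, insert
vaddr=53: (1,2) in TLB -> HIT
vaddr=79: (2,1) in TLB -> HIT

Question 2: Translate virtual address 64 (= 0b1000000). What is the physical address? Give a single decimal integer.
vaddr = 64 = 0b1000000
Split: l1_idx=2, l2_idx=0, offset=0
L1[2] = 1
L2[1][0] = 98
paddr = 98 * 8 + 0 = 784

Answer: 784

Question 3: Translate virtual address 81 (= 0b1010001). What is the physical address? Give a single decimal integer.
vaddr = 81 = 0b1010001
Split: l1_idx=2, l2_idx=2, offset=1
L1[2] = 1
L2[1][2] = 44
paddr = 44 * 8 + 1 = 353

Answer: 353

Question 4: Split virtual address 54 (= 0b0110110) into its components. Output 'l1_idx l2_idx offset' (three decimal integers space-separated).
vaddr = 54 = 0b0110110
  top 2 bits -> l1_idx = 1
  next 2 bits -> l2_idx = 2
  bottom 3 bits -> offset = 6

Answer: 1 2 6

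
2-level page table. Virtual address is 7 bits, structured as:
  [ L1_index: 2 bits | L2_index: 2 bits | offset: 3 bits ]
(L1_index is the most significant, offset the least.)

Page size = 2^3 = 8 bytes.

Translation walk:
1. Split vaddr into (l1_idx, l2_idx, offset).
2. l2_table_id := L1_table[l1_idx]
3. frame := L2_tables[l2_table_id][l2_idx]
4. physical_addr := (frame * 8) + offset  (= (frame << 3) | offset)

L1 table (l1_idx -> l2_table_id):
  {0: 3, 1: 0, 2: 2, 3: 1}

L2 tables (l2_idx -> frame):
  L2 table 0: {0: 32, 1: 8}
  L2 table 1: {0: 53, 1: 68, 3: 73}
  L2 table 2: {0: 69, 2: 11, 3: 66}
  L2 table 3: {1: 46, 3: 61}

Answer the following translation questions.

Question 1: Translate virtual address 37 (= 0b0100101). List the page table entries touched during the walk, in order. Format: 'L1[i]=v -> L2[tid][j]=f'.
Answer: L1[1]=0 -> L2[0][0]=32

Derivation:
vaddr = 37 = 0b0100101
Split: l1_idx=1, l2_idx=0, offset=5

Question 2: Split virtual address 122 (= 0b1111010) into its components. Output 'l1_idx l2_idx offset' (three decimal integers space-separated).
vaddr = 122 = 0b1111010
  top 2 bits -> l1_idx = 3
  next 2 bits -> l2_idx = 3
  bottom 3 bits -> offset = 2

Answer: 3 3 2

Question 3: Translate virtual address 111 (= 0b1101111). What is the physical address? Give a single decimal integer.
vaddr = 111 = 0b1101111
Split: l1_idx=3, l2_idx=1, offset=7
L1[3] = 1
L2[1][1] = 68
paddr = 68 * 8 + 7 = 551

Answer: 551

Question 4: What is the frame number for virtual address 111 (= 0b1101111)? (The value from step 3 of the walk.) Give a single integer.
vaddr = 111: l1_idx=3, l2_idx=1
L1[3] = 1; L2[1][1] = 68

Answer: 68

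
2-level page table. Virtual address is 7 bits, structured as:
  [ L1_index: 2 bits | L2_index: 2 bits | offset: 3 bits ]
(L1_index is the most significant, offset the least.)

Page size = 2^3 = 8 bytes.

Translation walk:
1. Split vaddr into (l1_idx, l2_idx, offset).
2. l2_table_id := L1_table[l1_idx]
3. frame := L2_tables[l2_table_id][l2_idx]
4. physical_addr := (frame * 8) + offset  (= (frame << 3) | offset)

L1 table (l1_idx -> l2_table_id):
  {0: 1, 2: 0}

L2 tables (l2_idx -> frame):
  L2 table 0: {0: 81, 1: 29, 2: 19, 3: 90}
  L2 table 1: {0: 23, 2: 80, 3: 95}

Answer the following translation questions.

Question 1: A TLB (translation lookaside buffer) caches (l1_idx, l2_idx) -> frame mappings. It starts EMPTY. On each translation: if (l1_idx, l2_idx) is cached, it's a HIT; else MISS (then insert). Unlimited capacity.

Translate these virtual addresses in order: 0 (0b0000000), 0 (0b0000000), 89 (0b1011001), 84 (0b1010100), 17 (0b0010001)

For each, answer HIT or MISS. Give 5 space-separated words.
Answer: MISS HIT MISS MISS MISS

Derivation:
vaddr=0: (0,0) not in TLB -> MISS, insert
vaddr=0: (0,0) in TLB -> HIT
vaddr=89: (2,3) not in TLB -> MISS, insert
vaddr=84: (2,2) not in TLB -> MISS, insert
vaddr=17: (0,2) not in TLB -> MISS, insert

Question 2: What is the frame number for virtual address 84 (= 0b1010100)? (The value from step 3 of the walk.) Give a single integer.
vaddr = 84: l1_idx=2, l2_idx=2
L1[2] = 0; L2[0][2] = 19

Answer: 19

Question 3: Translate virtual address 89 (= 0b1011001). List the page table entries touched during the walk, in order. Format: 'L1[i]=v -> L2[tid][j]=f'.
Answer: L1[2]=0 -> L2[0][3]=90

Derivation:
vaddr = 89 = 0b1011001
Split: l1_idx=2, l2_idx=3, offset=1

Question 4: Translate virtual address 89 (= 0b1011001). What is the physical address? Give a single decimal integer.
vaddr = 89 = 0b1011001
Split: l1_idx=2, l2_idx=3, offset=1
L1[2] = 0
L2[0][3] = 90
paddr = 90 * 8 + 1 = 721

Answer: 721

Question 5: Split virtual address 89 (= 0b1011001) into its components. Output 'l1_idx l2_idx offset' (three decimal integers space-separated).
vaddr = 89 = 0b1011001
  top 2 bits -> l1_idx = 2
  next 2 bits -> l2_idx = 3
  bottom 3 bits -> offset = 1

Answer: 2 3 1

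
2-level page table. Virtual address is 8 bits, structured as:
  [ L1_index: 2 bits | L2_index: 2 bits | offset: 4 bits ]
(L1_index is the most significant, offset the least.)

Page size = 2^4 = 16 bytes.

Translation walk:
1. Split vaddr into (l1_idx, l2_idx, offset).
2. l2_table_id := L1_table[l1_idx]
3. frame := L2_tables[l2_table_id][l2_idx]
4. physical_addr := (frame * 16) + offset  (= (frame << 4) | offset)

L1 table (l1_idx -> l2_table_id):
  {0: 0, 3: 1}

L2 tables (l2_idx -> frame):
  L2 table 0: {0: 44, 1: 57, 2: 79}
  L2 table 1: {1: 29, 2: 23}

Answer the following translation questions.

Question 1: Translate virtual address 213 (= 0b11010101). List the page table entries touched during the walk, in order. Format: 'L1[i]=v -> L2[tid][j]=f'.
Answer: L1[3]=1 -> L2[1][1]=29

Derivation:
vaddr = 213 = 0b11010101
Split: l1_idx=3, l2_idx=1, offset=5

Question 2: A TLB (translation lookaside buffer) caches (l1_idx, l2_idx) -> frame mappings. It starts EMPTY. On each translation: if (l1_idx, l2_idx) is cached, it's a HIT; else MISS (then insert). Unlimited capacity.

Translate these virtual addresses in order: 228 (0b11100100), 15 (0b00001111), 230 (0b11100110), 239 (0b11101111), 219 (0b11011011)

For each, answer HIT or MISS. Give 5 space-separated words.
vaddr=228: (3,2) not in TLB -> MISS, insert
vaddr=15: (0,0) not in TLB -> MISS, insert
vaddr=230: (3,2) in TLB -> HIT
vaddr=239: (3,2) in TLB -> HIT
vaddr=219: (3,1) not in TLB -> MISS, insert

Answer: MISS MISS HIT HIT MISS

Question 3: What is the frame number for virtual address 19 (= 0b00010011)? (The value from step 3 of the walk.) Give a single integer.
Answer: 57

Derivation:
vaddr = 19: l1_idx=0, l2_idx=1
L1[0] = 0; L2[0][1] = 57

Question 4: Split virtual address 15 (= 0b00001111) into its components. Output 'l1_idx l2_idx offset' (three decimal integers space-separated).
vaddr = 15 = 0b00001111
  top 2 bits -> l1_idx = 0
  next 2 bits -> l2_idx = 0
  bottom 4 bits -> offset = 15

Answer: 0 0 15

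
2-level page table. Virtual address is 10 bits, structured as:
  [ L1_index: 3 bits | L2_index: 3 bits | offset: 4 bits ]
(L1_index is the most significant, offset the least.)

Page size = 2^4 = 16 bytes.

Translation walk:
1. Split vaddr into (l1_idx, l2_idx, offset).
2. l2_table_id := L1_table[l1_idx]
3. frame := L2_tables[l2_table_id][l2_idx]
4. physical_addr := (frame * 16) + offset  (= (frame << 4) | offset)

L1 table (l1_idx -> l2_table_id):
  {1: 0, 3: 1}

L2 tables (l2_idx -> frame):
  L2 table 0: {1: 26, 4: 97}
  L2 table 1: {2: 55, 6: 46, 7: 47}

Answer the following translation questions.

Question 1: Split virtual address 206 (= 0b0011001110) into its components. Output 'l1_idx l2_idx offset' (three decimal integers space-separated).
Answer: 1 4 14

Derivation:
vaddr = 206 = 0b0011001110
  top 3 bits -> l1_idx = 1
  next 3 bits -> l2_idx = 4
  bottom 4 bits -> offset = 14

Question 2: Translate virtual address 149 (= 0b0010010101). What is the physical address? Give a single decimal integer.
vaddr = 149 = 0b0010010101
Split: l1_idx=1, l2_idx=1, offset=5
L1[1] = 0
L2[0][1] = 26
paddr = 26 * 16 + 5 = 421

Answer: 421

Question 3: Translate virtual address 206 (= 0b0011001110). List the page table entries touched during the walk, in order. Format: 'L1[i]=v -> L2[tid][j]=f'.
vaddr = 206 = 0b0011001110
Split: l1_idx=1, l2_idx=4, offset=14

Answer: L1[1]=0 -> L2[0][4]=97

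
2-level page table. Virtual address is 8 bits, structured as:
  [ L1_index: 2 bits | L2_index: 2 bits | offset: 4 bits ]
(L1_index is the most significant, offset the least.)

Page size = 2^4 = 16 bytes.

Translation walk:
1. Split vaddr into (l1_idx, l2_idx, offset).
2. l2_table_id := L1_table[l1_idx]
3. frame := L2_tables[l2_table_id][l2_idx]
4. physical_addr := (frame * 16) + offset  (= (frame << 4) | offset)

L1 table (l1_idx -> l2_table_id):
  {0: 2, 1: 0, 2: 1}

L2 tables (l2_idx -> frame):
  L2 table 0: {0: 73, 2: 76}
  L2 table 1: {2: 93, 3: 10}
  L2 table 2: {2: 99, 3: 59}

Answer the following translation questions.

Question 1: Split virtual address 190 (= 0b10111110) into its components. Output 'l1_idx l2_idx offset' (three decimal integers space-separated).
vaddr = 190 = 0b10111110
  top 2 bits -> l1_idx = 2
  next 2 bits -> l2_idx = 3
  bottom 4 bits -> offset = 14

Answer: 2 3 14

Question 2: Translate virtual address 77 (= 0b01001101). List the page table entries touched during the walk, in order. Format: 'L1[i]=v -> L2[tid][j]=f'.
Answer: L1[1]=0 -> L2[0][0]=73

Derivation:
vaddr = 77 = 0b01001101
Split: l1_idx=1, l2_idx=0, offset=13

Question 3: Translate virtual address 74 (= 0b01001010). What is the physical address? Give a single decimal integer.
vaddr = 74 = 0b01001010
Split: l1_idx=1, l2_idx=0, offset=10
L1[1] = 0
L2[0][0] = 73
paddr = 73 * 16 + 10 = 1178

Answer: 1178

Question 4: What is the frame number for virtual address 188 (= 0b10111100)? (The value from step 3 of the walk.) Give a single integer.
Answer: 10

Derivation:
vaddr = 188: l1_idx=2, l2_idx=3
L1[2] = 1; L2[1][3] = 10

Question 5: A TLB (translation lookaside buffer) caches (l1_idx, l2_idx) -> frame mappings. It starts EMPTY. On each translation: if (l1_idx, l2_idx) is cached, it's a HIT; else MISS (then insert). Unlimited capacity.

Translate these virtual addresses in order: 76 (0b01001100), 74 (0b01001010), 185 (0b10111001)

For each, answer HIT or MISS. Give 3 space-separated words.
Answer: MISS HIT MISS

Derivation:
vaddr=76: (1,0) not in TLB -> MISS, insert
vaddr=74: (1,0) in TLB -> HIT
vaddr=185: (2,3) not in TLB -> MISS, insert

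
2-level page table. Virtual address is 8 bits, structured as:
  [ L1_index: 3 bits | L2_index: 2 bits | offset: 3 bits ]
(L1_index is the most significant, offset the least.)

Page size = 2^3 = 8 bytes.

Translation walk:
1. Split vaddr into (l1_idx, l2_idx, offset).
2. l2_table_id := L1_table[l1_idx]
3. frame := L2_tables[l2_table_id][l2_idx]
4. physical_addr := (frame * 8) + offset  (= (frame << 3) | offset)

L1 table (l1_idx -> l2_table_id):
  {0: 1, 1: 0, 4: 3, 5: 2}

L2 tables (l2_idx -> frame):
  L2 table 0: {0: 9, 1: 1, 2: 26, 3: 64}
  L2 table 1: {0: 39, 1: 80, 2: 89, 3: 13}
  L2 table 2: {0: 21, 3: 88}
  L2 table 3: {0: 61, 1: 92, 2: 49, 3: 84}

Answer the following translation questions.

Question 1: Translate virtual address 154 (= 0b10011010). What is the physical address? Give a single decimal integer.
Answer: 674

Derivation:
vaddr = 154 = 0b10011010
Split: l1_idx=4, l2_idx=3, offset=2
L1[4] = 3
L2[3][3] = 84
paddr = 84 * 8 + 2 = 674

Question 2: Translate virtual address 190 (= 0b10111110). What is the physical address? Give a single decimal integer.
vaddr = 190 = 0b10111110
Split: l1_idx=5, l2_idx=3, offset=6
L1[5] = 2
L2[2][3] = 88
paddr = 88 * 8 + 6 = 710

Answer: 710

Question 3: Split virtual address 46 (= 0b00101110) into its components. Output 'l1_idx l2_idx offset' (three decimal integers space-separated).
vaddr = 46 = 0b00101110
  top 3 bits -> l1_idx = 1
  next 2 bits -> l2_idx = 1
  bottom 3 bits -> offset = 6

Answer: 1 1 6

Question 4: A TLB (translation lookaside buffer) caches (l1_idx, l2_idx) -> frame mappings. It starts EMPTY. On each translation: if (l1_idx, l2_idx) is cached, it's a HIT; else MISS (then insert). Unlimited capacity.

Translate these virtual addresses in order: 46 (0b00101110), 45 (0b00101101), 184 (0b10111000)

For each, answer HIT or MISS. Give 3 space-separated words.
Answer: MISS HIT MISS

Derivation:
vaddr=46: (1,1) not in TLB -> MISS, insert
vaddr=45: (1,1) in TLB -> HIT
vaddr=184: (5,3) not in TLB -> MISS, insert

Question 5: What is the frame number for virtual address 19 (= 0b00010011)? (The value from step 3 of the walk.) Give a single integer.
Answer: 89

Derivation:
vaddr = 19: l1_idx=0, l2_idx=2
L1[0] = 1; L2[1][2] = 89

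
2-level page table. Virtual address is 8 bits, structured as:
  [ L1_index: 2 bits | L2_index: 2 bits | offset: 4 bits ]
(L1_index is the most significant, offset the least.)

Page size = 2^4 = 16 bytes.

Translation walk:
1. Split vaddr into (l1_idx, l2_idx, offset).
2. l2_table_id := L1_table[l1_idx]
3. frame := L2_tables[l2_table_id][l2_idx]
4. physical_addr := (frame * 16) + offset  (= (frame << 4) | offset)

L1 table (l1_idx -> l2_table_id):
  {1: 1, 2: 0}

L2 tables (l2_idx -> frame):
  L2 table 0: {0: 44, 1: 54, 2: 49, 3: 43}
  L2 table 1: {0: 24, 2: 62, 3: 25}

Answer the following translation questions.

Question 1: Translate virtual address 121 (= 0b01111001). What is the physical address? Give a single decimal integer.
vaddr = 121 = 0b01111001
Split: l1_idx=1, l2_idx=3, offset=9
L1[1] = 1
L2[1][3] = 25
paddr = 25 * 16 + 9 = 409

Answer: 409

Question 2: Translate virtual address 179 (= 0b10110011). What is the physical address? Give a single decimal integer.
Answer: 691

Derivation:
vaddr = 179 = 0b10110011
Split: l1_idx=2, l2_idx=3, offset=3
L1[2] = 0
L2[0][3] = 43
paddr = 43 * 16 + 3 = 691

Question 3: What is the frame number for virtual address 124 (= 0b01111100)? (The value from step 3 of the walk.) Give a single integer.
Answer: 25

Derivation:
vaddr = 124: l1_idx=1, l2_idx=3
L1[1] = 1; L2[1][3] = 25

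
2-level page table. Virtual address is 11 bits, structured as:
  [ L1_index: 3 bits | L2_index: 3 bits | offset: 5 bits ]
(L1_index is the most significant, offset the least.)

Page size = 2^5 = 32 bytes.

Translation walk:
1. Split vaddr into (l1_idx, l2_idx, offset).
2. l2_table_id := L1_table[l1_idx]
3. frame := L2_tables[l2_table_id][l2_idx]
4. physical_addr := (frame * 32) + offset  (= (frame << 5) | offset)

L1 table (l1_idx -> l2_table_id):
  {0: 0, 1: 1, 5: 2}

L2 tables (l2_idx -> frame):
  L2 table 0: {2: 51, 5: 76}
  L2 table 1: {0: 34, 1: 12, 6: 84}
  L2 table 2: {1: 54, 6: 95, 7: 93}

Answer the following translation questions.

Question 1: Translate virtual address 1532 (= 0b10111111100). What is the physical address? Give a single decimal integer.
Answer: 3004

Derivation:
vaddr = 1532 = 0b10111111100
Split: l1_idx=5, l2_idx=7, offset=28
L1[5] = 2
L2[2][7] = 93
paddr = 93 * 32 + 28 = 3004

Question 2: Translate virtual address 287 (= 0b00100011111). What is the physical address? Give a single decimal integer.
Answer: 1119

Derivation:
vaddr = 287 = 0b00100011111
Split: l1_idx=1, l2_idx=0, offset=31
L1[1] = 1
L2[1][0] = 34
paddr = 34 * 32 + 31 = 1119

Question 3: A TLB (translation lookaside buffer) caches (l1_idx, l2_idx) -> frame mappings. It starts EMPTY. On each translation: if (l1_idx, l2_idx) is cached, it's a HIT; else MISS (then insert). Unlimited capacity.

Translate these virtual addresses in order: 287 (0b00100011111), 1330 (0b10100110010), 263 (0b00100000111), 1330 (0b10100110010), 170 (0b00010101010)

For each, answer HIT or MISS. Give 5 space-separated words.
vaddr=287: (1,0) not in TLB -> MISS, insert
vaddr=1330: (5,1) not in TLB -> MISS, insert
vaddr=263: (1,0) in TLB -> HIT
vaddr=1330: (5,1) in TLB -> HIT
vaddr=170: (0,5) not in TLB -> MISS, insert

Answer: MISS MISS HIT HIT MISS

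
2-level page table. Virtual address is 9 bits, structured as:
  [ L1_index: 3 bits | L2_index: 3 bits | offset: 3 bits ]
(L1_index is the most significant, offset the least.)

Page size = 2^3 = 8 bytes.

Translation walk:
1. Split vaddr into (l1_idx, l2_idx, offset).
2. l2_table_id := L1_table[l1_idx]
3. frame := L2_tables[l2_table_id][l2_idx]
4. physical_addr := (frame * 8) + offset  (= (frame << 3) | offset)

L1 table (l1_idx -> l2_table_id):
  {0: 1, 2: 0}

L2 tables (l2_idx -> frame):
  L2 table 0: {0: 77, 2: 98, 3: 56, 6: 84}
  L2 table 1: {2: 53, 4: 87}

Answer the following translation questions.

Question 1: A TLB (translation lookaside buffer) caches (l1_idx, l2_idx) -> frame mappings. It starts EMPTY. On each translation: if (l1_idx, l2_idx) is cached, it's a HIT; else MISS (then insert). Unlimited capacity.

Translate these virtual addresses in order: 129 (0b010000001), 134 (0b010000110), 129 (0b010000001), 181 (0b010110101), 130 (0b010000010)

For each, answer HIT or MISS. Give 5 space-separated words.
vaddr=129: (2,0) not in TLB -> MISS, insert
vaddr=134: (2,0) in TLB -> HIT
vaddr=129: (2,0) in TLB -> HIT
vaddr=181: (2,6) not in TLB -> MISS, insert
vaddr=130: (2,0) in TLB -> HIT

Answer: MISS HIT HIT MISS HIT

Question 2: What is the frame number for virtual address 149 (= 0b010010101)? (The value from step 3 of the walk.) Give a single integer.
Answer: 98

Derivation:
vaddr = 149: l1_idx=2, l2_idx=2
L1[2] = 0; L2[0][2] = 98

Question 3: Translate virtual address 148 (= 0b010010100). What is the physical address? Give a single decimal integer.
vaddr = 148 = 0b010010100
Split: l1_idx=2, l2_idx=2, offset=4
L1[2] = 0
L2[0][2] = 98
paddr = 98 * 8 + 4 = 788

Answer: 788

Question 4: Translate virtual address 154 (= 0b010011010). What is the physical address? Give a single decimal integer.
vaddr = 154 = 0b010011010
Split: l1_idx=2, l2_idx=3, offset=2
L1[2] = 0
L2[0][3] = 56
paddr = 56 * 8 + 2 = 450

Answer: 450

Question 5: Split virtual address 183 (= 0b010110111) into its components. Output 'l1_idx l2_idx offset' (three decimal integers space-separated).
vaddr = 183 = 0b010110111
  top 3 bits -> l1_idx = 2
  next 3 bits -> l2_idx = 6
  bottom 3 bits -> offset = 7

Answer: 2 6 7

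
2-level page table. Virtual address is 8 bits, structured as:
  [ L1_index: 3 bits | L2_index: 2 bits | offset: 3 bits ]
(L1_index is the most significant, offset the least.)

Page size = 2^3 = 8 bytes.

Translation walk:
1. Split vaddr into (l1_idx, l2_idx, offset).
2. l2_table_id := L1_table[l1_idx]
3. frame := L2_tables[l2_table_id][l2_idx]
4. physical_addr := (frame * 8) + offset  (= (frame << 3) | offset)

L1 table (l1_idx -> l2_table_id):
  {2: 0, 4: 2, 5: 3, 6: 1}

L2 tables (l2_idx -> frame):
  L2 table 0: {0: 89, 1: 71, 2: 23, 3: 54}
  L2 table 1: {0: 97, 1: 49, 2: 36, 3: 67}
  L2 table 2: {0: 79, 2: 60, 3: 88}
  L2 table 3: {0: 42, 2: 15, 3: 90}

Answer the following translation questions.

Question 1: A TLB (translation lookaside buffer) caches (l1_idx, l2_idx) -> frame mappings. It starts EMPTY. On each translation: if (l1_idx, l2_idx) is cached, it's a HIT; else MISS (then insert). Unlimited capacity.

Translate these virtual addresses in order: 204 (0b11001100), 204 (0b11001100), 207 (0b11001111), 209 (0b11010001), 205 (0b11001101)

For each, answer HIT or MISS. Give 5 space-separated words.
vaddr=204: (6,1) not in TLB -> MISS, insert
vaddr=204: (6,1) in TLB -> HIT
vaddr=207: (6,1) in TLB -> HIT
vaddr=209: (6,2) not in TLB -> MISS, insert
vaddr=205: (6,1) in TLB -> HIT

Answer: MISS HIT HIT MISS HIT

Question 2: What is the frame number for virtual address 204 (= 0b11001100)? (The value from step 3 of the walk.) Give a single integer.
vaddr = 204: l1_idx=6, l2_idx=1
L1[6] = 1; L2[1][1] = 49

Answer: 49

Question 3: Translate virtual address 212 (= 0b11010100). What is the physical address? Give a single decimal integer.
Answer: 292

Derivation:
vaddr = 212 = 0b11010100
Split: l1_idx=6, l2_idx=2, offset=4
L1[6] = 1
L2[1][2] = 36
paddr = 36 * 8 + 4 = 292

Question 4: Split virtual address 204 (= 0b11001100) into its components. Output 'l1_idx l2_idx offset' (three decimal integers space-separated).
vaddr = 204 = 0b11001100
  top 3 bits -> l1_idx = 6
  next 2 bits -> l2_idx = 1
  bottom 3 bits -> offset = 4

Answer: 6 1 4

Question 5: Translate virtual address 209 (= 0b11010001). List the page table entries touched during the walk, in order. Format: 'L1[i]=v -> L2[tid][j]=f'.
Answer: L1[6]=1 -> L2[1][2]=36

Derivation:
vaddr = 209 = 0b11010001
Split: l1_idx=6, l2_idx=2, offset=1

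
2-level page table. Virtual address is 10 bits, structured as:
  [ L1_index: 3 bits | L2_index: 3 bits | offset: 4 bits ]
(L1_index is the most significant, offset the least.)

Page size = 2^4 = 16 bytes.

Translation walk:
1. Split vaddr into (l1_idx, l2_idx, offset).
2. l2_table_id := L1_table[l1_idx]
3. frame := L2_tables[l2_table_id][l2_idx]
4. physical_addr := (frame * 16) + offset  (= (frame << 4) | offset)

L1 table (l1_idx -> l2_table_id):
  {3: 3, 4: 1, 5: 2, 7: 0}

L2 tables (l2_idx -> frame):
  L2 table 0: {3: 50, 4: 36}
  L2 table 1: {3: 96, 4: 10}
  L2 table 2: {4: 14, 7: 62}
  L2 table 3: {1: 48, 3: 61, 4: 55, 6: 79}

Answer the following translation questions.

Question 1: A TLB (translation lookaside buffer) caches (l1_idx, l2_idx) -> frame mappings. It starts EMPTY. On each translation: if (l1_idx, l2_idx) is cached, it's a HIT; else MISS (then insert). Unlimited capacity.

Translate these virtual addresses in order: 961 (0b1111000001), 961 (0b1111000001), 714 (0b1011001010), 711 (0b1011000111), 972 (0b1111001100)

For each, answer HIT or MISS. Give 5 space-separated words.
vaddr=961: (7,4) not in TLB -> MISS, insert
vaddr=961: (7,4) in TLB -> HIT
vaddr=714: (5,4) not in TLB -> MISS, insert
vaddr=711: (5,4) in TLB -> HIT
vaddr=972: (7,4) in TLB -> HIT

Answer: MISS HIT MISS HIT HIT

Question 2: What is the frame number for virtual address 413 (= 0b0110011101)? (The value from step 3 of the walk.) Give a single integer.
Answer: 48

Derivation:
vaddr = 413: l1_idx=3, l2_idx=1
L1[3] = 3; L2[3][1] = 48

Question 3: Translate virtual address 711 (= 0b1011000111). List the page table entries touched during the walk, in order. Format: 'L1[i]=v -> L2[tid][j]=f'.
Answer: L1[5]=2 -> L2[2][4]=14

Derivation:
vaddr = 711 = 0b1011000111
Split: l1_idx=5, l2_idx=4, offset=7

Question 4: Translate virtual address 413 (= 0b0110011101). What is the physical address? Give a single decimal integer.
Answer: 781

Derivation:
vaddr = 413 = 0b0110011101
Split: l1_idx=3, l2_idx=1, offset=13
L1[3] = 3
L2[3][1] = 48
paddr = 48 * 16 + 13 = 781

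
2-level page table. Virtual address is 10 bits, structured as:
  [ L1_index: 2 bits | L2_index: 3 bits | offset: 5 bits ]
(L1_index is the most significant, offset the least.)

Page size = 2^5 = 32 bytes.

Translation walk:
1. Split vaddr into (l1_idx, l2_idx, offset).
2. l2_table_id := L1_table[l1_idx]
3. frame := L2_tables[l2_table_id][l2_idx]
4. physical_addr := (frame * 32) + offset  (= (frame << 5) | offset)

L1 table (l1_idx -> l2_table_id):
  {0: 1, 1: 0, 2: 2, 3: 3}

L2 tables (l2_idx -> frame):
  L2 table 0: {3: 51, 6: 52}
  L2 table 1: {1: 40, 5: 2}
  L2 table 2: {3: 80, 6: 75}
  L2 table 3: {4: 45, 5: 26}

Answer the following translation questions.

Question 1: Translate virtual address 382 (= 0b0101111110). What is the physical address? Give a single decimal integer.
vaddr = 382 = 0b0101111110
Split: l1_idx=1, l2_idx=3, offset=30
L1[1] = 0
L2[0][3] = 51
paddr = 51 * 32 + 30 = 1662

Answer: 1662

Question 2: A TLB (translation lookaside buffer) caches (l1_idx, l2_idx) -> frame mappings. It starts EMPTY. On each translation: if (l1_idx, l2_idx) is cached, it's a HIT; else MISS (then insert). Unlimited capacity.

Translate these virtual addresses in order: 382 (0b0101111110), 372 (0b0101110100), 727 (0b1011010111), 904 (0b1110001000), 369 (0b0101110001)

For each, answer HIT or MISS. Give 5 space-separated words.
vaddr=382: (1,3) not in TLB -> MISS, insert
vaddr=372: (1,3) in TLB -> HIT
vaddr=727: (2,6) not in TLB -> MISS, insert
vaddr=904: (3,4) not in TLB -> MISS, insert
vaddr=369: (1,3) in TLB -> HIT

Answer: MISS HIT MISS MISS HIT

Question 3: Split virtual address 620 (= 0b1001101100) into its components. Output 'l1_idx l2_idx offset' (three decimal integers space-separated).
vaddr = 620 = 0b1001101100
  top 2 bits -> l1_idx = 2
  next 3 bits -> l2_idx = 3
  bottom 5 bits -> offset = 12

Answer: 2 3 12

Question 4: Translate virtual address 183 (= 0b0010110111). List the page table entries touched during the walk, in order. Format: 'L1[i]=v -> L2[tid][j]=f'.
vaddr = 183 = 0b0010110111
Split: l1_idx=0, l2_idx=5, offset=23

Answer: L1[0]=1 -> L2[1][5]=2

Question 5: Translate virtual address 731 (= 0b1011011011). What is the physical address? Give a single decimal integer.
Answer: 2427

Derivation:
vaddr = 731 = 0b1011011011
Split: l1_idx=2, l2_idx=6, offset=27
L1[2] = 2
L2[2][6] = 75
paddr = 75 * 32 + 27 = 2427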